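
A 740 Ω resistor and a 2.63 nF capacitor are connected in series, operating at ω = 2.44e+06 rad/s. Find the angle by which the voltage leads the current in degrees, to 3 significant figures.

X_C = 1/(ωC) = 156 Ω
Z = 740 − j156 Ω
|Z| = √(740² + 156²) = 756 Ω
∠Z = arctan(-156/740) = -11.9°

-11.9°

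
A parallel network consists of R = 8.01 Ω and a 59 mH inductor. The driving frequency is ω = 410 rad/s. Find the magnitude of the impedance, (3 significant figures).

7.60 Ω

X_L = ωL = 24.2 Ω
Parallel: admittances add. Y = 1/R + 1/(jωL)
Y = (0.125 − j0.0413) S
|Y| = 0.132 S → |Z| = 1/|Y| = 7.60 Ω, ∠Z = −∠Y = 18.3°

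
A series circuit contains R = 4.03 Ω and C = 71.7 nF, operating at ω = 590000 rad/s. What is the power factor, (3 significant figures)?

X_C = 1/(ωC) = 23.6 Ω
Z = 4.03 − j23.6 Ω
|Z| = √(4.03² + 23.6²) = 24.0 Ω
∠Z = arctan(-23.6/4.03) = -80.3°
cos φ = cos(-80.3°) = 0.168

0.168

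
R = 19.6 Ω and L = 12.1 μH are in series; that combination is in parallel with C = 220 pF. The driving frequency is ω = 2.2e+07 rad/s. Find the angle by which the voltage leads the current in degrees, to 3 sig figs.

-76.0°

X_L = ωL = 266 Ω
X_C = 1/(ωC) = 207 Ω
Branch 1 (R+jX_L): Z₁ = 19.6 + j266 Ω, |Z₁| = 267 Ω
Branch 2 (−jX_C): Z₂ = −j207 Ω
Parallel: Z = Z₁Z₂/(Z₁+Z₂), |Z| = 879 Ω, ∠Z = -76.0°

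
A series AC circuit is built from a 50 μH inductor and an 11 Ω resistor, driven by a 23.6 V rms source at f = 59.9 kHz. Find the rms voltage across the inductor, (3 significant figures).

ω = 2πf = 376400 rad/s
X_L = ωL = 18.8 Ω
Z = 11.0 + j18.8 Ω
|Z| = √(11.0² + 18.8²) = 21.8 Ω
I = V/|Z| = 1.08 A
V_L = I·|Z_L| = 1.08 × 18.8 = 20.4 V

20.4 V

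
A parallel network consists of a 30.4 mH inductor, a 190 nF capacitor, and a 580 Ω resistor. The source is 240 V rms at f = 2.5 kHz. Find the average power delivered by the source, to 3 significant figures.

ω = 2πf = 15710 rad/s
X_L = ωL = 478 Ω
X_C = 1/(ωC) = 335 Ω
Parallel: admittances add. Y = 1/R + 1/(jωL) + jωC
Y = (0.00172 + j0.000890) S
|Y| = 0.00194 S → |Z| = 1/|Y| = 515 Ω, ∠Z = −∠Y = -27.3°
I = V/|Z| = 466 mA
P = VI cos φ = 240 × 0.466 × cos(-27.3°) = 99.3 W

99.3 W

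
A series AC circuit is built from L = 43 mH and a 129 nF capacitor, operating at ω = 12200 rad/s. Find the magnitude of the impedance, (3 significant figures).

111 Ω

X_L = ωL = 525 Ω
X_C = 1/(ωC) = 635 Ω
Net reactance X = X_L − X_C = -111 Ω
Z = − j111 Ω
|Z| = √(0² + 111²) = 111 Ω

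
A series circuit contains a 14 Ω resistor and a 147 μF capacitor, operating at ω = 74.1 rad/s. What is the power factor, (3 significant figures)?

0.151

X_C = 1/(ωC) = 91.8 Ω
Z = 14.0 − j91.8 Ω
|Z| = √(14.0² + 91.8²) = 92.9 Ω
∠Z = arctan(-91.8/14.0) = -81.3°
cos φ = cos(-81.3°) = 0.151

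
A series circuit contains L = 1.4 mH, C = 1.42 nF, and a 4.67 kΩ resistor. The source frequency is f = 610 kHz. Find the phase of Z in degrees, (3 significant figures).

ω = 2πf = 3.833e+06 rad/s
X_L = ωL = 5370 Ω
X_C = 1/(ωC) = 184 Ω
Net reactance X = X_L − X_C = 5180 Ω
Z = 4670 + j5180 Ω
|Z| = √(4670² + 5180²) = 6980 Ω
∠Z = arctan(5180/4670) = 48.0°

48.0°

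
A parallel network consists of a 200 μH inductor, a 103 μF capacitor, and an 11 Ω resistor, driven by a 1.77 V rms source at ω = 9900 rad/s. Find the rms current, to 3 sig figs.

X_L = ωL = 1.98 Ω
X_C = 1/(ωC) = 0.981 Ω
Parallel: admittances add. Y = 1/R + 1/(jωL) + jωC
Y = (0.0909 + j0.515) S
|Y| = 0.523 S → |Z| = 1/|Y| = 1.91 Ω, ∠Z = −∠Y = -80.0°
I = V/|Z| = 1.77/1.91 = 925 mA

925 mA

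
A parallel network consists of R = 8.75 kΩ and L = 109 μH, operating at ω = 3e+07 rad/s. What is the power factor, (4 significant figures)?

X_L = ωL = 3270 Ω
Parallel: admittances add. Y = 1/R + 1/(jωL)
Y = (0.0001143 − j0.0003058) S
|Y| = 0.0003265 S → |Z| = 1/|Y| = 3063 Ω, ∠Z = −∠Y = 69.51°
cos φ = cos(69.51°) = 0.3501

0.3501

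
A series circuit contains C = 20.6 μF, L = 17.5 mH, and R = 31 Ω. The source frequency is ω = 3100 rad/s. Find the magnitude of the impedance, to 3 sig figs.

X_L = ωL = 54.3 Ω
X_C = 1/(ωC) = 15.7 Ω
Net reactance X = X_L − X_C = 38.6 Ω
Z = 31.0 + j38.6 Ω
|Z| = √(31.0² + 38.6²) = 49.5 Ω

49.5 Ω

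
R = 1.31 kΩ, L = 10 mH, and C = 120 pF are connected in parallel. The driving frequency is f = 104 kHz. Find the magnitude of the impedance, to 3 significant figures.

ω = 2πf = 653500 rad/s
X_L = ωL = 6530 Ω
X_C = 1/(ωC) = 12800 Ω
Parallel: admittances add. Y = 1/R + 1/(jωL) + jωC
Y = (0.000763 − j7.46e-05) S
|Y| = 0.000767 S → |Z| = 1/|Y| = 1300 Ω, ∠Z = −∠Y = 5.58°

1300 Ω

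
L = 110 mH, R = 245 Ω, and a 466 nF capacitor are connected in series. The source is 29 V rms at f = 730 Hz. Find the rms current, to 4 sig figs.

117.1 mA

ω = 2πf = 4587 rad/s
X_L = ωL = 504.5 Ω
X_C = 1/(ωC) = 467.9 Ω
Net reactance X = X_L − X_C = 36.68 Ω
Z = 245.0 + j36.68 Ω
|Z| = √(245.0² + 36.68²) = 247.7 Ω
I = V/|Z| = 29/247.7 = 117.1 mA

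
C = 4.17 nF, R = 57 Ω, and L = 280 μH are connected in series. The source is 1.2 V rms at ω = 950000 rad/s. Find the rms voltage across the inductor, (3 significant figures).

X_L = ωL = 266 Ω
X_C = 1/(ωC) = 252 Ω
Net reactance X = X_L − X_C = 13.6 Ω
Z = 57.0 + j13.6 Ω
|Z| = √(57.0² + 13.6²) = 58.6 Ω
I = V/|Z| = 20.5 mA
V_L = I·|Z_L| = 0.0205 × 266 = 5.45 V

5.45 V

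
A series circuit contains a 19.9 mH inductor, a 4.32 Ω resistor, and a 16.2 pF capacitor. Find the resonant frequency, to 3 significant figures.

ω₀ = 1/√(LC) = 1/√(0.0199 × 1.62e-11) = 1.761e+06 rad/s
f₀ = ω₀/(2π) = 280 kHz

280 kHz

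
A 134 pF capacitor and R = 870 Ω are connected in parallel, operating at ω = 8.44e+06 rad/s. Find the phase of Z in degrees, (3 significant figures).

-44.5°

X_C = 1/(ωC) = 884 Ω
Parallel: admittances add. Y = 1/R + jωC
Y = (0.00115 + j0.00113) S
|Y| = 0.00161 S → |Z| = 1/|Y| = 620 Ω, ∠Z = −∠Y = -44.5°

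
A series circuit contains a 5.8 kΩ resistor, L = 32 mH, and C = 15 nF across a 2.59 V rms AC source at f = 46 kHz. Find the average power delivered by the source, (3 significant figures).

338 μW

ω = 2πf = 289000 rad/s
X_L = ωL = 9250 Ω
X_C = 1/(ωC) = 231 Ω
Net reactance X = X_L − X_C = 9020 Ω
Z = 5800 + j9020 Ω
|Z| = √(5800² + 9020²) = 10700 Ω
∠Z = arctan(9020/5800) = 57.3°
I = V/|Z| = 242 μA
P = VI cos φ = 2.59 × 0.000242 × cos(57.3°) = 338 μW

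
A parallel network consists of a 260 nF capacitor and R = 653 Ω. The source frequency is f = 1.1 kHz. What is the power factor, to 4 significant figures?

ω = 2πf = 6912 rad/s
X_C = 1/(ωC) = 556.5 Ω
Parallel: admittances add. Y = 1/R + jωC
Y = (0.001531 + j0.001797) S
|Y| = 0.002361 S → |Z| = 1/|Y| = 423.5 Ω, ∠Z = −∠Y = -49.56°
cos φ = cos(-49.56°) = 0.6486

0.6486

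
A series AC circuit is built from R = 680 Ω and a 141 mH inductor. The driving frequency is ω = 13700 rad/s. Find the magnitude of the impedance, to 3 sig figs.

2050 Ω

X_L = ωL = 1930 Ω
Z = 680 + j1930 Ω
|Z| = √(680² + 1930²) = 2050 Ω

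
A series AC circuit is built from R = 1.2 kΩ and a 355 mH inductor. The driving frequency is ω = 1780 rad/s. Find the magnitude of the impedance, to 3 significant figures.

1360 Ω

X_L = ωL = 632 Ω
Z = 1200 + j632 Ω
|Z| = √(1200² + 632²) = 1360 Ω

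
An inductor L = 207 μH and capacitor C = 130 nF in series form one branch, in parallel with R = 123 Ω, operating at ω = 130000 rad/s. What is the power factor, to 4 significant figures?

0.2537

X_L = ωL = 26.91 Ω
X_C = 1/(ωC) = 59.17 Ω
Branch 1: Z₁ = R = 123.0 Ω
Branch 2 (series LC): Z₂ = j(X_L − X_C) = −j32.26 Ω
Parallel: Z = Z₁Z₂/(Z₁+Z₂), |Z| = 31.21 Ω, ∠Z = -75.30°
cos φ = cos(-75.30°) = 0.2537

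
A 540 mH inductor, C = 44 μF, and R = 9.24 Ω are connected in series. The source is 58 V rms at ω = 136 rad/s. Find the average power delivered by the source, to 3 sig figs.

X_L = ωL = 73.4 Ω
X_C = 1/(ωC) = 167 Ω
Net reactance X = X_L − X_C = -93.7 Ω
Z = 9.24 − j93.7 Ω
|Z| = √(9.24² + 93.7²) = 94.1 Ω
∠Z = arctan(-93.7/9.24) = -84.4°
I = V/|Z| = 616 mA
P = VI cos φ = 58 × 0.616 × cos(-84.4°) = 3.51 W

3.51 W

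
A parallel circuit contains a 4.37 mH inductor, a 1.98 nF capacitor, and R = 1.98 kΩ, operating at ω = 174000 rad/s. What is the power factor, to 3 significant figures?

0.462

X_L = ωL = 760 Ω
X_C = 1/(ωC) = 2900 Ω
Parallel: admittances add. Y = 1/R + 1/(jωL) + jωC
Y = (0.000505 − j0.000971) S
|Y| = 0.00109 S → |Z| = 1/|Y| = 914 Ω, ∠Z = −∠Y = 62.5°
cos φ = cos(62.5°) = 0.462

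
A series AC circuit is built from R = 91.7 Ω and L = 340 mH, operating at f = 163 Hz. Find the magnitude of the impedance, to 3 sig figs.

360 Ω

ω = 2πf = 1024 rad/s
X_L = ωL = 348 Ω
Z = 91.7 + j348 Ω
|Z| = √(91.7² + 348²) = 360 Ω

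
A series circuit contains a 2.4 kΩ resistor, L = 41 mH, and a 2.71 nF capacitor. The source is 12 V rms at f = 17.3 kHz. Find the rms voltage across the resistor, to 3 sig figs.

ω = 2πf = 108700 rad/s
X_L = ωL = 4460 Ω
X_C = 1/(ωC) = 3390 Ω
Net reactance X = X_L − X_C = 1060 Ω
Z = 2400 + j1060 Ω
|Z| = √(2400² + 1060²) = 2620 Ω
I = V/|Z| = 4.57 mA
V_R = I·|Z_R| = 0.00457 × 2400 = 11.0 V

11.0 V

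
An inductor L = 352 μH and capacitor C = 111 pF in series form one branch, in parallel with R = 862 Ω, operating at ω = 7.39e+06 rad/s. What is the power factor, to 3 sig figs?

0.849

X_L = ωL = 2600 Ω
X_C = 1/(ωC) = 1220 Ω
Branch 1: Z₁ = R = 862 Ω
Branch 2 (series LC): Z₂ = j(X_L − X_C) = j1380 Ω
Parallel: Z = Z₁Z₂/(Z₁+Z₂), |Z| = 731 Ω, ∠Z = 31.9°
cos φ = cos(31.9°) = 0.849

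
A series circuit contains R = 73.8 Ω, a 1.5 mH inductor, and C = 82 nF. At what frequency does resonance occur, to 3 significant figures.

ω₀ = 1/√(LC) = 1/√(0.0015 × 8.2e-08) = 90170 rad/s
f₀ = ω₀/(2π) = 14.4 kHz

14.4 kHz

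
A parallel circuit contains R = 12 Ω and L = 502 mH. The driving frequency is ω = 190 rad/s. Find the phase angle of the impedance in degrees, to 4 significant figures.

X_L = ωL = 95.38 Ω
Parallel: admittances add. Y = 1/R + 1/(jωL)
Y = (0.08333 − j0.01048) S
|Y| = 0.08399 S → |Z| = 1/|Y| = 11.91 Ω, ∠Z = −∠Y = 7.171°

7.171°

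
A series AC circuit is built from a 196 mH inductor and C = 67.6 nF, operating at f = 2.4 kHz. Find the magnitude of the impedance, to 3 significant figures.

ω = 2πf = 15080 rad/s
X_L = ωL = 2960 Ω
X_C = 1/(ωC) = 981 Ω
Net reactance X = X_L − X_C = 1970 Ω
Z = j1970 Ω
|Z| = √(0² + 1970²) = 1970 Ω

1970 Ω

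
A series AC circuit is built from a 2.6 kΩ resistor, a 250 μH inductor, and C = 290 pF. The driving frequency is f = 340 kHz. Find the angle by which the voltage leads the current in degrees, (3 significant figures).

ω = 2πf = 2.136e+06 rad/s
X_L = ωL = 534 Ω
X_C = 1/(ωC) = 1610 Ω
Net reactance X = X_L − X_C = -1080 Ω
Z = 2600 − j1080 Ω
|Z| = √(2600² + 1080²) = 2820 Ω
∠Z = arctan(-1080/2600) = -22.6°

-22.6°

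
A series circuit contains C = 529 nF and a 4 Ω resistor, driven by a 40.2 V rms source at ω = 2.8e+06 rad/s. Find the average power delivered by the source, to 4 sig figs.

392.8 W

X_C = 1/(ωC) = 0.6751 Ω
Z = 4.000 − j0.6751 Ω
|Z| = √(4.000² + 0.6751²) = 4.057 Ω
∠Z = arctan(-0.6751/4.000) = -9.580°
I = V/|Z| = 9.910 A
P = VI cos φ = 40.2 × 9.910 × cos(-9.580°) = 392.8 W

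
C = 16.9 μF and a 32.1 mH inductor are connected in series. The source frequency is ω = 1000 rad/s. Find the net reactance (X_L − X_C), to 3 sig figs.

-27.1 Ω

X_L = ωL = 32.1 Ω
X_C = 1/(ωC) = 59.2 Ω
X = 32.1 − 59.2 = -27.1 Ω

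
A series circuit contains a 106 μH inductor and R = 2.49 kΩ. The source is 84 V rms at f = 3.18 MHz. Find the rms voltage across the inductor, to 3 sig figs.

ω = 2πf = 1.998e+07 rad/s
X_L = ωL = 2120 Ω
Z = 2490 + j2120 Ω
|Z| = √(2490² + 2120²) = 3270 Ω
I = V/|Z| = 25.7 mA
V_L = I·|Z_L| = 0.0257 × 2120 = 54.4 V

54.4 V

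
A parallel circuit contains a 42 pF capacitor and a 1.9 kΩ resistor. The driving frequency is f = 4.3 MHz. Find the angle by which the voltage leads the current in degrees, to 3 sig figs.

ω = 2πf = 2.702e+07 rad/s
X_C = 1/(ωC) = 881 Ω
Parallel: admittances add. Y = 1/R + jωC
Y = (0.000526 + j0.00113) S
|Y| = 0.00125 S → |Z| = 1/|Y| = 799 Ω, ∠Z = −∠Y = -65.1°

-65.1°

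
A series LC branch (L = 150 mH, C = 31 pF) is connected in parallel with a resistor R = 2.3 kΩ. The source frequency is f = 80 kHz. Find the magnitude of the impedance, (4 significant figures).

ω = 2πf = 502700 rad/s
X_L = ωL = 75400 Ω
X_C = 1/(ωC) = 64180 Ω
Branch 1: Z₁ = R = 2300 Ω
Branch 2 (series LC): Z₂ = j(X_L − X_C) = j11220 Ω
Parallel: Z = Z₁Z₂/(Z₁+Z₂), |Z| = 2253 Ω, ∠Z = 11.58°

2253 Ω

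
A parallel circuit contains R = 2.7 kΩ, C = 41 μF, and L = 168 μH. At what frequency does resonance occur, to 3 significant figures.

ω₀ = 1/√(LC) = 1/√(0.000168 × 4.1e-05) = 12050 rad/s
f₀ = ω₀/(2π) = 1.92 kHz

1.92 kHz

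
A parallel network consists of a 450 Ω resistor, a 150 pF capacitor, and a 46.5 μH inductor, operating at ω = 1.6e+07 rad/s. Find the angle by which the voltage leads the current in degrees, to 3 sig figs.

X_L = ωL = 744 Ω
X_C = 1/(ωC) = 417 Ω
Parallel: admittances add. Y = 1/R + 1/(jωL) + jωC
Y = (0.00222 + j0.00106) S
|Y| = 0.00246 S → |Z| = 1/|Y| = 406 Ω, ∠Z = −∠Y = -25.4°

-25.4°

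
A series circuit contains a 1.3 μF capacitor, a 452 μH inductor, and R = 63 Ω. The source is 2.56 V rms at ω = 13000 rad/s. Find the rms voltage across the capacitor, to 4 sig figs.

X_L = ωL = 5.876 Ω
X_C = 1/(ωC) = 59.17 Ω
Net reactance X = X_L − X_C = -53.30 Ω
Z = 63.00 − j53.30 Ω
|Z| = √(63.00² + 53.30²) = 82.52 Ω
I = V/|Z| = 31.02 mA
V_C = I·|Z_C| = 0.03102 × 59.17 = 1.836 V

1.836 V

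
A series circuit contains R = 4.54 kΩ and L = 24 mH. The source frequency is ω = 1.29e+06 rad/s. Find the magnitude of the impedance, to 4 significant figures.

31290 Ω

X_L = ωL = 30960 Ω
Z = 4540 + j30960 Ω
|Z| = √(4540² + 30960²) = 31290 Ω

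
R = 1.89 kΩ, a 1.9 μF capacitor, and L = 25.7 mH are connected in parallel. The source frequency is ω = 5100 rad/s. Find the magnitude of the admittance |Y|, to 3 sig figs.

2.13 mS

X_L = ωL = 131 Ω
X_C = 1/(ωC) = 103 Ω
Parallel: admittances add. Y = 1/R + 1/(jωL) + jωC
Y = (0.000529 + j0.00206) S
|Y| = 0.00213 S → |Z| = 1/|Y| = 470 Ω, ∠Z = −∠Y = -75.6°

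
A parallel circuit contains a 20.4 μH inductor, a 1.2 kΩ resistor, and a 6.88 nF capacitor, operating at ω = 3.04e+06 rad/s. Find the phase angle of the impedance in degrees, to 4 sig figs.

-80.13°

X_L = ωL = 62.02 Ω
X_C = 1/(ωC) = 47.81 Ω
Parallel: admittances add. Y = 1/R + 1/(jωL) + jωC
Y = (0.0008333 + j0.004790) S
|Y| = 0.004862 S → |Z| = 1/|Y| = 205.7 Ω, ∠Z = −∠Y = -80.13°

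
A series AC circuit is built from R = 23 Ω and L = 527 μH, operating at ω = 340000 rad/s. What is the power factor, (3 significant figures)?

0.127

X_L = ωL = 179 Ω
Z = 23.0 + j179 Ω
|Z| = √(23.0² + 179²) = 181 Ω
∠Z = arctan(179/23.0) = 82.7°
cos φ = cos(82.7°) = 0.127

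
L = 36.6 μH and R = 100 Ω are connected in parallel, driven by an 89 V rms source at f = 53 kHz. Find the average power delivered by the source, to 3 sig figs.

79.2 W

ω = 2πf = 333000 rad/s
X_L = ωL = 12.2 Ω
Parallel: admittances add. Y = 1/R + 1/(jωL)
Y = (0.0100 − j0.0820) S
|Y| = 0.0827 S → |Z| = 1/|Y| = 12.1 Ω, ∠Z = −∠Y = 83.1°
I = V/|Z| = 7.36 A
P = VI cos φ = 89 × 7.36 × cos(83.1°) = 79.2 W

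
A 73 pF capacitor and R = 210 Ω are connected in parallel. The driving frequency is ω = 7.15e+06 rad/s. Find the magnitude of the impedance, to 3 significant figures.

209 Ω

X_C = 1/(ωC) = 1920 Ω
Parallel: admittances add. Y = 1/R + jωC
Y = (0.00476 + j0.000522) S
|Y| = 0.00479 S → |Z| = 1/|Y| = 209 Ω, ∠Z = −∠Y = -6.26°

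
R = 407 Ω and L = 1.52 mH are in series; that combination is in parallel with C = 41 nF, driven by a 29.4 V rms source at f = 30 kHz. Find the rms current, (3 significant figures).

ω = 2πf = 188500 rad/s
X_L = ωL = 287 Ω
X_C = 1/(ωC) = 129 Ω
Branch 1 (R+jX_L): Z₁ = 407 + j287 Ω, |Z₁| = 498 Ω
Branch 2 (−jX_C): Z₂ = −j129 Ω
Parallel: Z = Z₁Z₂/(Z₁+Z₂), |Z| = 148 Ω, ∠Z = -76.0°
I = V/|Z| = 29.4/148 = 199 mA

199 mA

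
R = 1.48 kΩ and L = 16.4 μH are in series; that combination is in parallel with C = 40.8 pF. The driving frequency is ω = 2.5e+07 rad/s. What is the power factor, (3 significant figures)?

0.596

X_L = ωL = 410 Ω
X_C = 1/(ωC) = 980 Ω
Branch 1 (R+jX_L): Z₁ = 1480 + j410 Ω, |Z₁| = 1540 Ω
Branch 2 (−jX_C): Z₂ = −j980 Ω
Parallel: Z = Z₁Z₂/(Z₁+Z₂), |Z| = 949 Ω, ∠Z = -53.4°
cos φ = cos(-53.4°) = 0.596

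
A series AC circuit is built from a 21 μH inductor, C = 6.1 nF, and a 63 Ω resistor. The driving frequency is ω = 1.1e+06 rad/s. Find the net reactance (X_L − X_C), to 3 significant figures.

X_L = ωL = 23.1 Ω
X_C = 1/(ωC) = 149 Ω
X = 23.1 − 149 = -126 Ω

-126 Ω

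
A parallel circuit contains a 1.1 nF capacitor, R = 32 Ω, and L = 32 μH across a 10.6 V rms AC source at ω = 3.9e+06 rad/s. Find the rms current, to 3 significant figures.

334 mA

X_L = ωL = 125 Ω
X_C = 1/(ωC) = 233 Ω
Parallel: admittances add. Y = 1/R + 1/(jωL) + jωC
Y = (0.0312 − j0.00372) S
|Y| = 0.0315 S → |Z| = 1/|Y| = 31.8 Ω, ∠Z = −∠Y = 6.79°
I = V/|Z| = 10.6/31.8 = 334 mA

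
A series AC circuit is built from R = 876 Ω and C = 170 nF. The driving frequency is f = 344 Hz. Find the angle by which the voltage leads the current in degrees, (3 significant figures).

ω = 2πf = 2161 rad/s
X_C = 1/(ωC) = 2720 Ω
Z = 876 − j2720 Ω
|Z| = √(876² + 2720²) = 2860 Ω
∠Z = arctan(-2720/876) = -72.2°

-72.2°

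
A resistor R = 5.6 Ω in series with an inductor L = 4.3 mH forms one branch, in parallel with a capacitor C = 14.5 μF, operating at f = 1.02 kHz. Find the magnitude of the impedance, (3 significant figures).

17.1 Ω

ω = 2πf = 6409 rad/s
X_L = ωL = 27.6 Ω
X_C = 1/(ωC) = 10.8 Ω
Branch 1 (R+jX_L): Z₁ = 5.60 + j27.6 Ω, |Z₁| = 28.1 Ω
Branch 2 (−jX_C): Z₂ = −j10.8 Ω
Parallel: Z = Z₁Z₂/(Z₁+Z₂), |Z| = 17.1 Ω, ∠Z = -83.0°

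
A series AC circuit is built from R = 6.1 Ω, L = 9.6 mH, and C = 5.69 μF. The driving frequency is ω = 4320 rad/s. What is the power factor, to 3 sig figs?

X_L = ωL = 41.5 Ω
X_C = 1/(ωC) = 40.7 Ω
Net reactance X = X_L − X_C = 0.790 Ω
Z = 6.10 + j0.790 Ω
|Z| = √(6.10² + 0.790²) = 6.15 Ω
∠Z = arctan(0.790/6.10) = 7.38°
cos φ = cos(7.38°) = 0.992

0.992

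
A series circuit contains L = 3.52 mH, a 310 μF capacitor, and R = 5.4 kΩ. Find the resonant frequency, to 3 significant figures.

152 Hz

ω₀ = 1/√(LC) = 1/√(0.00352 × 0.00031) = 957.3 rad/s
f₀ = ω₀/(2π) = 152 Hz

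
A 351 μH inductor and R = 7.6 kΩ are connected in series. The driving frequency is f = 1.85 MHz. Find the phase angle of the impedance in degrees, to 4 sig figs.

28.23°

ω = 2πf = 1.162e+07 rad/s
X_L = ωL = 4080 Ω
Z = 7600 + j4080 Ω
|Z| = √(7600² + 4080²) = 8626 Ω
∠Z = arctan(4080/7600) = 28.23°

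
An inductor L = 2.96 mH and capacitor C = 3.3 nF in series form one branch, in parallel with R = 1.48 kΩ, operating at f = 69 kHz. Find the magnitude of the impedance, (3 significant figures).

ω = 2πf = 433500 rad/s
X_L = ωL = 1280 Ω
X_C = 1/(ωC) = 699 Ω
Branch 1: Z₁ = R = 1480 Ω
Branch 2 (series LC): Z₂ = j(X_L − X_C) = j584 Ω
Parallel: Z = Z₁Z₂/(Z₁+Z₂), |Z| = 543 Ω, ∠Z = 68.5°

543 Ω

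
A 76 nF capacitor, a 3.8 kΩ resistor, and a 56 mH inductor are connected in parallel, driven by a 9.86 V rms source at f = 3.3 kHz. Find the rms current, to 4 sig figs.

ω = 2πf = 20730 rad/s
X_L = ωL = 1161 Ω
X_C = 1/(ωC) = 634.6 Ω
Parallel: admittances add. Y = 1/R + 1/(jωL) + jωC
Y = (0.0002632 + j0.0007146) S
|Y| = 0.0007615 S → |Z| = 1/|Y| = 1313 Ω, ∠Z = −∠Y = -69.78°
I = V/|Z| = 9.86/1313 = 7.508 mA

7.508 mA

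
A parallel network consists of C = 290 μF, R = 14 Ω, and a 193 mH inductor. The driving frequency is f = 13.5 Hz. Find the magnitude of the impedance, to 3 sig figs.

ω = 2πf = 84.82 rad/s
X_L = ωL = 16.4 Ω
X_C = 1/(ωC) = 40.7 Ω
Parallel: admittances add. Y = 1/R + 1/(jωL) + jωC
Y = (0.0714 − j0.0365) S
|Y| = 0.0802 S → |Z| = 1/|Y| = 12.5 Ω, ∠Z = −∠Y = 27.1°

12.5 Ω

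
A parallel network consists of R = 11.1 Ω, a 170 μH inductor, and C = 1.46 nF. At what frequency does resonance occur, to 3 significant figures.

ω₀ = 1/√(LC) = 1/√(0.00017 × 1.46e-09) = 2.007e+06 rad/s
f₀ = ω₀/(2π) = 319 kHz

319 kHz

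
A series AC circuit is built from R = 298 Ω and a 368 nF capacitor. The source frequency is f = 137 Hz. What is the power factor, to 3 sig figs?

ω = 2πf = 860.8 rad/s
X_C = 1/(ωC) = 3160 Ω
Z = 298 − j3160 Ω
|Z| = √(298² + 3160²) = 3170 Ω
∠Z = arctan(-3160/298) = -84.6°
cos φ = cos(-84.6°) = 0.0940

0.0940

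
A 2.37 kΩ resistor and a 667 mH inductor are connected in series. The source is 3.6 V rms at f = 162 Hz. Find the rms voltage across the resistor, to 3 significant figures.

3.46 V

ω = 2πf = 1018 rad/s
X_L = ωL = 679 Ω
Z = 2370 + j679 Ω
|Z| = √(2370² + 679²) = 2470 Ω
I = V/|Z| = 1.46 mA
V_R = I·|Z_R| = 0.00146 × 2370 = 3.46 V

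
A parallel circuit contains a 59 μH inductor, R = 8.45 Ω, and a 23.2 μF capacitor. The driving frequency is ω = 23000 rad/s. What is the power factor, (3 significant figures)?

X_L = ωL = 1.36 Ω
X_C = 1/(ωC) = 1.87 Ω
Parallel: admittances add. Y = 1/R + 1/(jωL) + jωC
Y = (0.118 − j0.203) S
|Y| = 0.235 S → |Z| = 1/|Y| = 4.25 Ω, ∠Z = −∠Y = 59.8°
cos φ = cos(59.8°) = 0.503

0.503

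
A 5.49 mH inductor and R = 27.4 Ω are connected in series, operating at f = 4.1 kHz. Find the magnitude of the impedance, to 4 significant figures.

144.1 Ω

ω = 2πf = 25760 rad/s
X_L = ωL = 141.4 Ω
Z = 27.40 + j141.4 Ω
|Z| = √(27.40² + 141.4²) = 144.1 Ω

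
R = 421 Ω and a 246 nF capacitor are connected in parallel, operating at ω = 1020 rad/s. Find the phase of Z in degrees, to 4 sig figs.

-6.030°

X_C = 1/(ωC) = 3985 Ω
Parallel: admittances add. Y = 1/R + jωC
Y = (0.002375 + j0.0002509) S
|Y| = 0.002389 S → |Z| = 1/|Y| = 418.7 Ω, ∠Z = −∠Y = -6.030°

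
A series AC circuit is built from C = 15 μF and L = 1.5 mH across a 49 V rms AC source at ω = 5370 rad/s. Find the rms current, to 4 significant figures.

X_L = ωL = 8.055 Ω
X_C = 1/(ωC) = 12.41 Ω
Net reactance X = X_L − X_C = -4.360 Ω
Z = − j4.360 Ω
|Z| = √(0² + 4.360²) = 4.360 Ω
I = V/|Z| = 49/4.360 = 11.24 A

11.24 A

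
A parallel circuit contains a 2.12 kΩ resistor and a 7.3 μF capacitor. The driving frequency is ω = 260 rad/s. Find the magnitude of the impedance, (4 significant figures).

X_C = 1/(ωC) = 526.9 Ω
Parallel: admittances add. Y = 1/R + jωC
Y = (0.0004717 + j0.001898) S
|Y| = 0.001956 S → |Z| = 1/|Y| = 511.3 Ω, ∠Z = −∠Y = -76.04°

511.3 Ω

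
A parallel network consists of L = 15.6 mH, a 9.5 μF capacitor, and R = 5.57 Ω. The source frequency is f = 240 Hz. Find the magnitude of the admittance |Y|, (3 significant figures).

182 mS

ω = 2πf = 1508 rad/s
X_L = ωL = 23.5 Ω
X_C = 1/(ωC) = 69.8 Ω
Parallel: admittances add. Y = 1/R + 1/(jωL) + jωC
Y = (0.180 − j0.0282) S
|Y| = 0.182 S → |Z| = 1/|Y| = 5.50 Ω, ∠Z = −∠Y = 8.92°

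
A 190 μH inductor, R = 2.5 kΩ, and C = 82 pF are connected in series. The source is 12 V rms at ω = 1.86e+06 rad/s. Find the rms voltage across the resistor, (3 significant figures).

X_L = ωL = 353 Ω
X_C = 1/(ωC) = 6560 Ω
Net reactance X = X_L − X_C = -6200 Ω
Z = 2500 − j6200 Ω
|Z| = √(2500² + 6200²) = 6690 Ω
I = V/|Z| = 1.79 mA
V_R = I·|Z_R| = 0.00179 × 2500 = 4.49 V

4.49 V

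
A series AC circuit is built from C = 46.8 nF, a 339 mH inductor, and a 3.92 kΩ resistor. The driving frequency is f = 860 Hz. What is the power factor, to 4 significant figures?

ω = 2πf = 5404 rad/s
X_L = ωL = 1832 Ω
X_C = 1/(ωC) = 3954 Ω
Net reactance X = X_L − X_C = -2123 Ω
Z = 3920 − j2123 Ω
|Z| = √(3920² + 2123²) = 4458 Ω
∠Z = arctan(-2123/3920) = -28.43°
cos φ = cos(-28.43°) = 0.8794

0.8794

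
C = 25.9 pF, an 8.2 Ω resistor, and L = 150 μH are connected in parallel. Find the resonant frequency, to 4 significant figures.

ω₀ = 1/√(LC) = 1/√(0.00015 × 2.59e-11) = 1.604e+07 rad/s
f₀ = ω₀/(2π) = 2.553 MHz

2.553 MHz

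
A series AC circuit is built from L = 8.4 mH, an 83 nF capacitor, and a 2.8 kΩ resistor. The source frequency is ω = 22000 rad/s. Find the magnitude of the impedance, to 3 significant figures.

X_L = ωL = 185 Ω
X_C = 1/(ωC) = 548 Ω
Net reactance X = X_L − X_C = -363 Ω
Z = 2800 − j363 Ω
|Z| = √(2800² + 363²) = 2820 Ω

2820 Ω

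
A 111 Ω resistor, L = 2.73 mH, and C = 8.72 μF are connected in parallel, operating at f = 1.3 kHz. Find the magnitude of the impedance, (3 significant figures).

ω = 2πf = 8168 rad/s
X_L = ωL = 22.3 Ω
X_C = 1/(ωC) = 14.0 Ω
Parallel: admittances add. Y = 1/R + 1/(jωL) + jωC
Y = (0.00901 + j0.0264) S
|Y| = 0.0279 S → |Z| = 1/|Y| = 35.9 Ω, ∠Z = −∠Y = -71.1°

35.9 Ω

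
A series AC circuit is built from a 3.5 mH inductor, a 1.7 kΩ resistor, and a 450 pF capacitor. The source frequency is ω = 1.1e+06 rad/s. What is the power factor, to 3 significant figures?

X_L = ωL = 3850 Ω
X_C = 1/(ωC) = 2020 Ω
Net reactance X = X_L − X_C = 1830 Ω
Z = 1700 + j1830 Ω
|Z| = √(1700² + 1830²) = 2500 Ω
∠Z = arctan(1830/1700) = 47.1°
cos φ = cos(47.1°) = 0.681

0.681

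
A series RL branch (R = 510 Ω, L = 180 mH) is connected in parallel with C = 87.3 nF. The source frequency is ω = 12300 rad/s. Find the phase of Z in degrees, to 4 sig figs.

-81.29°

X_L = ωL = 2214 Ω
X_C = 1/(ωC) = 931.3 Ω
Branch 1 (R+jX_L): Z₁ = 510.0 + j2214 Ω, |Z₁| = 2272 Ω
Branch 2 (−jX_C): Z₂ = −j931.3 Ω
Parallel: Z = Z₁Z₂/(Z₁+Z₂), |Z| = 1533 Ω, ∠Z = -81.29°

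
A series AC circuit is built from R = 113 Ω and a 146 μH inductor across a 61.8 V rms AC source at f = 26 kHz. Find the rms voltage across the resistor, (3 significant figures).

60.5 V

ω = 2πf = 163400 rad/s
X_L = ωL = 23.9 Ω
Z = 113 + j23.9 Ω
|Z| = √(113² + 23.9²) = 115 Ω
I = V/|Z| = 535 mA
V_R = I·|Z_R| = 0.535 × 113 = 60.5 V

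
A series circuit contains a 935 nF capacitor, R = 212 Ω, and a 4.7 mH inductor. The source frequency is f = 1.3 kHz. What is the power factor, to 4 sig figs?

ω = 2πf = 8168 rad/s
X_L = ωL = 38.39 Ω
X_C = 1/(ωC) = 130.9 Ω
Net reactance X = X_L − X_C = -92.55 Ω
Z = 212.0 − j92.55 Ω
|Z| = √(212.0² + 92.55²) = 231.3 Ω
∠Z = arctan(-92.55/212.0) = -23.58°
cos φ = cos(-23.58°) = 0.9165

0.9165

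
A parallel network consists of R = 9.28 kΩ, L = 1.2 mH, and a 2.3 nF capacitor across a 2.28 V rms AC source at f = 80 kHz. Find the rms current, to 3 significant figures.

1.17 mA

ω = 2πf = 502700 rad/s
X_L = ωL = 603 Ω
X_C = 1/(ωC) = 865 Ω
Parallel: admittances add. Y = 1/R + 1/(jωL) + jωC
Y = (0.000108 − j0.000502) S
|Y| = 0.000513 S → |Z| = 1/|Y| = 1950 Ω, ∠Z = −∠Y = 77.9°
I = V/|Z| = 2.28/1950 = 1.17 mA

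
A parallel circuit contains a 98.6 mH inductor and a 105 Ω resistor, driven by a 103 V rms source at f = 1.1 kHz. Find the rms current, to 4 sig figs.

992.5 mA

ω = 2πf = 6912 rad/s
X_L = ωL = 681.5 Ω
Parallel: admittances add. Y = 1/R + 1/(jωL)
Y = (0.009524 − j0.001467) S
|Y| = 0.009636 S → |Z| = 1/|Y| = 103.8 Ω, ∠Z = −∠Y = 8.759°
I = V/|Z| = 103/103.8 = 992.5 mA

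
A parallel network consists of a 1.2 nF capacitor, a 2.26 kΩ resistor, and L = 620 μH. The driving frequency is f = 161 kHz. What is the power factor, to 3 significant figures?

0.758

ω = 2πf = 1.012e+06 rad/s
X_L = ωL = 627 Ω
X_C = 1/(ωC) = 824 Ω
Parallel: admittances add. Y = 1/R + 1/(jωL) + jωC
Y = (0.000442 − j0.000381) S
|Y| = 0.000584 S → |Z| = 1/|Y| = 1710 Ω, ∠Z = −∠Y = 40.7°
cos φ = cos(40.7°) = 0.758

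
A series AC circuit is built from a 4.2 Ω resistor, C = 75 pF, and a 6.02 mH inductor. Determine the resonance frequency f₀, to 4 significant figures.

ω₀ = 1/√(LC) = 1/√(0.00602 × 7.5e-11) = 1.488e+06 rad/s
f₀ = ω₀/(2π) = 236.9 kHz

236.9 kHz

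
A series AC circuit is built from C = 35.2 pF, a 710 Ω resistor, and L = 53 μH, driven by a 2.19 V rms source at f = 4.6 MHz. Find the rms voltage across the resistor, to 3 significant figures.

1.73 V

ω = 2πf = 2.89e+07 rad/s
X_L = ωL = 1530 Ω
X_C = 1/(ωC) = 983 Ω
Net reactance X = X_L − X_C = 549 Ω
Z = 710 + j549 Ω
|Z| = √(710² + 549²) = 897 Ω
I = V/|Z| = 2.44 mA
V_R = I·|Z_R| = 0.00244 × 710 = 1.73 V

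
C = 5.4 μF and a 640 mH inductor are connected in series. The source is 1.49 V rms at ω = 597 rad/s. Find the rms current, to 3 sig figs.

X_L = ωL = 382 Ω
X_C = 1/(ωC) = 310 Ω
Net reactance X = X_L − X_C = 71.9 Ω
Z = j71.9 Ω
|Z| = √(0² + 71.9²) = 71.9 Ω
I = V/|Z| = 1.49/71.9 = 20.7 mA

20.7 mA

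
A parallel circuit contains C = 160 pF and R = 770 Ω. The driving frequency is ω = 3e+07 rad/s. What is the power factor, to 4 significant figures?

0.2612

X_C = 1/(ωC) = 208.3 Ω
Parallel: admittances add. Y = 1/R + jωC
Y = (0.001299 + j0.004800) S
|Y| = 0.004973 S → |Z| = 1/|Y| = 201.1 Ω, ∠Z = −∠Y = -74.86°
cos φ = cos(-74.86°) = 0.2612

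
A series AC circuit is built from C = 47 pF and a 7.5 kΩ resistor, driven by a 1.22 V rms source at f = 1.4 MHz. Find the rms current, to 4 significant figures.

ω = 2πf = 8.796e+06 rad/s
X_C = 1/(ωC) = 2419 Ω
Z = 7500 − j2419 Ω
|Z| = √(7500² + 2419²) = 7880 Ω
I = V/|Z| = 1.22/7880 = 154.8 μA

154.8 μA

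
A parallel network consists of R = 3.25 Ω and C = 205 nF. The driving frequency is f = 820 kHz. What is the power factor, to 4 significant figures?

ω = 2πf = 5.152e+06 rad/s
X_C = 1/(ωC) = 0.9468 Ω
Parallel: admittances add. Y = 1/R + jωC
Y = (0.3077 + j1.056) S
|Y| = 1.100 S → |Z| = 1/|Y| = 0.9090 Ω, ∠Z = −∠Y = -73.76°
cos φ = cos(-73.76°) = 0.2797

0.2797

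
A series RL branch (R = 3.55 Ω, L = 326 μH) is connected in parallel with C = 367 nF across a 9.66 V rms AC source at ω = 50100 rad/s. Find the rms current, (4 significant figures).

X_L = ωL = 16.33 Ω
X_C = 1/(ωC) = 54.39 Ω
Branch 1 (R+jX_L): Z₁ = 3.550 + j16.33 Ω, |Z₁| = 16.71 Ω
Branch 2 (−jX_C): Z₂ = −j54.39 Ω
Parallel: Z = Z₁Z₂/(Z₁+Z₂), |Z| = 23.78 Ω, ∠Z = 72.41°
I = V/|Z| = 9.66/23.78 = 406.2 mA

406.2 mA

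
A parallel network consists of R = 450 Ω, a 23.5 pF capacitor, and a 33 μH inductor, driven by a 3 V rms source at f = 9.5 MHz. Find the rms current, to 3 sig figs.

ω = 2πf = 5.969e+07 rad/s
X_L = ωL = 1970 Ω
X_C = 1/(ωC) = 713 Ω
Parallel: admittances add. Y = 1/R + 1/(jωL) + jωC
Y = (0.00222 + j0.000895) S
|Y| = 0.00240 S → |Z| = 1/|Y| = 417 Ω, ∠Z = −∠Y = -21.9°
I = V/|Z| = 3/417 = 7.19 mA

7.19 mA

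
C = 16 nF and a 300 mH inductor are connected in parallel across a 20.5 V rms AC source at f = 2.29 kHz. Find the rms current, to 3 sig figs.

ω = 2πf = 14390 rad/s
X_L = ωL = 4320 Ω
X_C = 1/(ωC) = 4340 Ω
Parallel: admittances add. Y = 1/(jωL) + jωC
Y = (0 − j1.45e-06) S
|Y| = 1.45e-06 S → |Z| = 1/|Y| = 689000 Ω, ∠Z = −∠Y = 90.0°
I = V/|Z| = 20.5/689000 = 29.7 μA

29.7 μA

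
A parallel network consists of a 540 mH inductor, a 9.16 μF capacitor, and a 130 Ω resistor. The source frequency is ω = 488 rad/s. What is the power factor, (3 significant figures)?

0.996

X_L = ωL = 264 Ω
X_C = 1/(ωC) = 224 Ω
Parallel: admittances add. Y = 1/R + 1/(jωL) + jωC
Y = (0.00769 + j0.000675) S
|Y| = 0.00772 S → |Z| = 1/|Y| = 130 Ω, ∠Z = −∠Y = -5.02°
cos φ = cos(-5.02°) = 0.996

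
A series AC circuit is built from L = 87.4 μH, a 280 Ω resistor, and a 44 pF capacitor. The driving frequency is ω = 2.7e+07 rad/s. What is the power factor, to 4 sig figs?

X_L = ωL = 2360 Ω
X_C = 1/(ωC) = 841.8 Ω
Net reactance X = X_L − X_C = 1518 Ω
Z = 280.0 + j1518 Ω
|Z| = √(280.0² + 1518²) = 1544 Ω
∠Z = arctan(1518/280.0) = 79.55°
cos φ = cos(79.55°) = 0.1814

0.1814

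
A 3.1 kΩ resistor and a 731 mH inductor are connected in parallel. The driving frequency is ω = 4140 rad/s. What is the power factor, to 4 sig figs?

0.6986

X_L = ωL = 3026 Ω
Parallel: admittances add. Y = 1/R + 1/(jωL)
Y = (0.0003226 − j0.0003304) S
|Y| = 0.0004618 S → |Z| = 1/|Y| = 2166 Ω, ∠Z = −∠Y = 45.69°
cos φ = cos(45.69°) = 0.6986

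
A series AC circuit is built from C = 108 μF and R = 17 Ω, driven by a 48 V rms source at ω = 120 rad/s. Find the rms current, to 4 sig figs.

X_C = 1/(ωC) = 77.16 Ω
Z = 17.00 − j77.16 Ω
|Z| = √(17.00² + 77.16²) = 79.01 Ω
I = V/|Z| = 48/79.01 = 607.5 mA

607.5 mA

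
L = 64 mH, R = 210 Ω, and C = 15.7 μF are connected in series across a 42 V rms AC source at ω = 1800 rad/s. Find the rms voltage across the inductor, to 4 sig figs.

21.54 V

X_L = ωL = 115.2 Ω
X_C = 1/(ωC) = 35.39 Ω
Net reactance X = X_L − X_C = 79.81 Ω
Z = 210.0 + j79.81 Ω
|Z| = √(210.0² + 79.81²) = 224.7 Ω
I = V/|Z| = 187.0 mA
V_L = I·|Z_L| = 0.1870 × 115.2 = 21.54 V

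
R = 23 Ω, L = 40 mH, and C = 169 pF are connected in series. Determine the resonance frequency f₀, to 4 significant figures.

ω₀ = 1/√(LC) = 1/√(0.04 × 1.69e-10) = 384600 rad/s
f₀ = ω₀/(2π) = 61.21 kHz

61.21 kHz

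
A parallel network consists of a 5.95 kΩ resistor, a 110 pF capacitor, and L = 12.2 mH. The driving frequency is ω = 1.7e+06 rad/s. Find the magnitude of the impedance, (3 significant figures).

4590 Ω

X_L = ωL = 20700 Ω
X_C = 1/(ωC) = 5350 Ω
Parallel: admittances add. Y = 1/R + 1/(jωL) + jωC
Y = (0.000168 + j0.000139) S
|Y| = 0.000218 S → |Z| = 1/|Y| = 4590 Ω, ∠Z = −∠Y = -39.5°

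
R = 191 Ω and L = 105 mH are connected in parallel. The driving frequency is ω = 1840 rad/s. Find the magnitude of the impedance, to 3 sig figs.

X_L = ωL = 193 Ω
Parallel: admittances add. Y = 1/R + 1/(jωL)
Y = (0.00524 − j0.00518) S
|Y| = 0.00736 S → |Z| = 1/|Y| = 136 Ω, ∠Z = −∠Y = 44.7°

136 Ω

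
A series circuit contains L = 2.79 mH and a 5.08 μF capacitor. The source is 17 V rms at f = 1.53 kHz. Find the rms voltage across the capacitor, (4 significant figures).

ω = 2πf = 9613 rad/s
X_L = ωL = 26.82 Ω
X_C = 1/(ωC) = 20.48 Ω
Net reactance X = X_L − X_C = 6.344 Ω
Z = j6.344 Ω
|Z| = √(0² + 6.344²) = 6.344 Ω
I = V/|Z| = 2.680 A
V_C = I·|Z_C| = 2.680 × 20.48 = 54.87 V

54.87 V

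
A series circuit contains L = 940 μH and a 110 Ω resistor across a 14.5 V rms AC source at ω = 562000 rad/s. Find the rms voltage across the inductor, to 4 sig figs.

X_L = ωL = 528.3 Ω
Z = 110.0 + j528.3 Ω
|Z| = √(110.0² + 528.3²) = 539.6 Ω
I = V/|Z| = 26.87 mA
V_L = I·|Z_L| = 0.02687 × 528.3 = 14.20 V

14.20 V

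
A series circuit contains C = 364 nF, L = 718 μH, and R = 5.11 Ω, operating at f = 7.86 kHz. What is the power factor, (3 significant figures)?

ω = 2πf = 49390 rad/s
X_L = ωL = 35.5 Ω
X_C = 1/(ωC) = 55.6 Ω
Net reactance X = X_L − X_C = -20.2 Ω
Z = 5.11 − j20.2 Ω
|Z| = √(5.11² + 20.2²) = 20.8 Ω
∠Z = arctan(-20.2/5.11) = -75.8°
cos φ = cos(-75.8°) = 0.246

0.246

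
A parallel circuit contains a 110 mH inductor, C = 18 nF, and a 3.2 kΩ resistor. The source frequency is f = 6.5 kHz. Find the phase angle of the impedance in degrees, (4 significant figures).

-58.63°

ω = 2πf = 40840 rad/s
X_L = ωL = 4492 Ω
X_C = 1/(ωC) = 1360 Ω
Parallel: admittances add. Y = 1/R + 1/(jωL) + jωC
Y = (0.0003125 + j0.0005125) S
|Y| = 0.0006003 S → |Z| = 1/|Y| = 1666 Ω, ∠Z = −∠Y = -58.63°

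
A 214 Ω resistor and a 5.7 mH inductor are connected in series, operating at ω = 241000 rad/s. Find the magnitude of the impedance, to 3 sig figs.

X_L = ωL = 1370 Ω
Z = 214 + j1370 Ω
|Z| = √(214² + 1370²) = 1390 Ω

1390 Ω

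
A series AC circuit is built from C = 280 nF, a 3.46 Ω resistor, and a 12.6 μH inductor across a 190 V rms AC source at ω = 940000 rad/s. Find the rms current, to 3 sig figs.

21.7 A

X_L = ωL = 11.8 Ω
X_C = 1/(ωC) = 3.80 Ω
Net reactance X = X_L − X_C = 8.04 Ω
Z = 3.46 + j8.04 Ω
|Z| = √(3.46² + 8.04²) = 8.76 Ω
I = V/|Z| = 190/8.76 = 21.7 A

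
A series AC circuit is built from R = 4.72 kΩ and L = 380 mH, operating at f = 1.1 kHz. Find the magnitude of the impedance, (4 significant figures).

ω = 2πf = 6912 rad/s
X_L = ωL = 2626 Ω
Z = 4720 + j2626 Ω
|Z| = √(4720² + 2626²) = 5402 Ω

5402 Ω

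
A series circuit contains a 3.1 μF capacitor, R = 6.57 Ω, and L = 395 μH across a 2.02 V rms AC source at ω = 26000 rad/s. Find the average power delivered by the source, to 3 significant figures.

562 mW

X_L = ωL = 10.3 Ω
X_C = 1/(ωC) = 12.4 Ω
Net reactance X = X_L − X_C = -2.14 Ω
Z = 6.57 − j2.14 Ω
|Z| = √(6.57² + 2.14²) = 6.91 Ω
∠Z = arctan(-2.14/6.57) = -18.0°
I = V/|Z| = 292 mA
P = VI cos φ = 2.02 × 0.292 × cos(-18.0°) = 562 mW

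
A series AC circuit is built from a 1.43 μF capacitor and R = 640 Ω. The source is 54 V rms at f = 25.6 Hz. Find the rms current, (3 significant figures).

ω = 2πf = 160.8 rad/s
X_C = 1/(ωC) = 4350 Ω
Z = 640 − j4350 Ω
|Z| = √(640² + 4350²) = 4390 Ω
I = V/|Z| = 54/4390 = 12.3 mA

12.3 mA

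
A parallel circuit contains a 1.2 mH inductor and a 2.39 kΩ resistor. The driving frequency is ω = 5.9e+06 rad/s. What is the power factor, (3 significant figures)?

0.947

X_L = ωL = 7080 Ω
Parallel: admittances add. Y = 1/R + 1/(jωL)
Y = (0.000418 − j0.000141) S
|Y| = 0.000442 S → |Z| = 1/|Y| = 2260 Ω, ∠Z = −∠Y = 18.7°
cos φ = cos(18.7°) = 0.947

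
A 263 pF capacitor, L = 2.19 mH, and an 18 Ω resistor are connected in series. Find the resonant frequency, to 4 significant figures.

ω₀ = 1/√(LC) = 1/√(0.00219 × 2.63e-10) = 1.318e+06 rad/s
f₀ = ω₀/(2π) = 209.7 kHz

209.7 kHz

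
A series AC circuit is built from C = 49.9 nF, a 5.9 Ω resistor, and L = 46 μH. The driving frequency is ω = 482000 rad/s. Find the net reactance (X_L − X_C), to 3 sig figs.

-19.4 Ω

X_L = ωL = 22.2 Ω
X_C = 1/(ωC) = 41.6 Ω
X = 22.2 − 41.6 = -19.4 Ω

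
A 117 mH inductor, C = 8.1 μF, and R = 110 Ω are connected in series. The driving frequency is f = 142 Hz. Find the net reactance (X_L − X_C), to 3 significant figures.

ω = 2πf = 892.2 rad/s
X_L = ωL = 104 Ω
X_C = 1/(ωC) = 138 Ω
X = 104 − 138 = -34.0 Ω

-34.0 Ω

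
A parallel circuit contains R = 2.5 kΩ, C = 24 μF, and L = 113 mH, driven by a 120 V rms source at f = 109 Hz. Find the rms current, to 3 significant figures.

425 mA

ω = 2πf = 684.9 rad/s
X_L = ωL = 77.4 Ω
X_C = 1/(ωC) = 60.8 Ω
Parallel: admittances add. Y = 1/R + 1/(jωL) + jωC
Y = (0.000400 + j0.00352) S
|Y| = 0.00354 S → |Z| = 1/|Y| = 283 Ω, ∠Z = −∠Y = -83.5°
I = V/|Z| = 120/283 = 425 mA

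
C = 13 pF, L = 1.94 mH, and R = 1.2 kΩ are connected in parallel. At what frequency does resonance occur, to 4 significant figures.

1.002 MHz

ω₀ = 1/√(LC) = 1/√(0.00194 × 1.3e-11) = 6.297e+06 rad/s
f₀ = ω₀/(2π) = 1.002 MHz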